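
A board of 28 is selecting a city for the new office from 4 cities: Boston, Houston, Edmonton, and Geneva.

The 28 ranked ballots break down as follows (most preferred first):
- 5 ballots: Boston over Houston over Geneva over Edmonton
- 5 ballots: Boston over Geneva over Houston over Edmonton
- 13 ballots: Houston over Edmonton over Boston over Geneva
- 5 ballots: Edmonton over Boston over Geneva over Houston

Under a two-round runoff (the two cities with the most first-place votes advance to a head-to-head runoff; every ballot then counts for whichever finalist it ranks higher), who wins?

Boston

Round 1 first-place votes: Boston 10, Houston 13, Edmonton 5, Geneva 0. Houston and Boston advance.
Runoff: Houston is ranked above Boston on 13 ballots, Boston above Houston on 15.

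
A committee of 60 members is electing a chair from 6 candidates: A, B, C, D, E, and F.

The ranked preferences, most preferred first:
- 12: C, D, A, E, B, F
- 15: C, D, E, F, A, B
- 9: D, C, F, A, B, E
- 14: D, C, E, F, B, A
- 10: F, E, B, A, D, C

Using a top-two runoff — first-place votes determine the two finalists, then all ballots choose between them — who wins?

Round 1 first-place votes: A 0, B 0, C 27, D 23, E 0, F 10. C and D advance.
Runoff: C is ranked above D on 27 ballots, D above C on 33.

D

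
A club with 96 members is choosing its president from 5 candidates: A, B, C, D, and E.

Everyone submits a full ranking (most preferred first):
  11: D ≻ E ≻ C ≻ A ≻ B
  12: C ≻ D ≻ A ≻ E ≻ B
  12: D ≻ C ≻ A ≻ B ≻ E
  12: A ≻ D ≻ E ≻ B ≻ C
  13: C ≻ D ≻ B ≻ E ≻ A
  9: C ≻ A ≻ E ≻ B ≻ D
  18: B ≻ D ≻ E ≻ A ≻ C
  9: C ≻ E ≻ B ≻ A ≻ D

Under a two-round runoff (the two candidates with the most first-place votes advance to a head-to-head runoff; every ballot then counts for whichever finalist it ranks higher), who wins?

D

Round 1 first-place votes: A 12, B 18, C 43, D 23, E 0. C and D advance.
Runoff: C is ranked above D on 43 ballots, D above C on 53.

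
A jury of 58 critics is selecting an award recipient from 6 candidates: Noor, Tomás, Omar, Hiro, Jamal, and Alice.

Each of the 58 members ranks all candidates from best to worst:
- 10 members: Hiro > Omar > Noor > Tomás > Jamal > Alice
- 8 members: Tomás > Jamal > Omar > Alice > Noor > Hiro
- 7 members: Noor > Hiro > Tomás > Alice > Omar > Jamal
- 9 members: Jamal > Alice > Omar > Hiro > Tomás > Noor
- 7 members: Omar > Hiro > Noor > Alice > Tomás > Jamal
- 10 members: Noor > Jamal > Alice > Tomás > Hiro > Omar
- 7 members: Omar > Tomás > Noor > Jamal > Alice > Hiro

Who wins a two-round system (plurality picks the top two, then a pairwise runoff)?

Omar

Round 1 first-place votes: Noor 17, Tomás 8, Omar 14, Hiro 10, Jamal 9, Alice 0. Noor and Omar advance.
Runoff: Noor is ranked above Omar on 17 ballots, Omar above Noor on 41.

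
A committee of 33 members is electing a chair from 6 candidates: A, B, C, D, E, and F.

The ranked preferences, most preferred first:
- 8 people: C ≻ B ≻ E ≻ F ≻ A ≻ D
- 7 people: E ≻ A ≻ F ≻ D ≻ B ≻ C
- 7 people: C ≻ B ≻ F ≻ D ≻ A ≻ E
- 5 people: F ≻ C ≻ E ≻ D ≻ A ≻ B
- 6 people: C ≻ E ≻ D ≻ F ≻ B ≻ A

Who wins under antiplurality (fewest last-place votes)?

Last-place votes: A 6, B 5, C 7, D 8, E 7, F 0.

F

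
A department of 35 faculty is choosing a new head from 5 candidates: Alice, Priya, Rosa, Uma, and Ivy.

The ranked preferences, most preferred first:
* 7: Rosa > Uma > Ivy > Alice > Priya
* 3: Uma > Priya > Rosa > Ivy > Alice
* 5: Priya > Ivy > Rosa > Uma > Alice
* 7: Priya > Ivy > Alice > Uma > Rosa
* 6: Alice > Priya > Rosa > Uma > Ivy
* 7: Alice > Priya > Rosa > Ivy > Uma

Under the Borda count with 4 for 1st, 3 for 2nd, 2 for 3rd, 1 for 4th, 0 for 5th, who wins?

Alice: 7×1 + 3×0 + 5×0 + 7×2 + 6×4 + 7×4 = 73
Priya: 7×0 + 3×3 + 5×4 + 7×4 + 6×3 + 7×3 = 96
Rosa: 7×4 + 3×2 + 5×2 + 7×0 + 6×2 + 7×2 = 70
Uma: 7×3 + 3×4 + 5×1 + 7×1 + 6×1 + 7×0 = 51
Ivy: 7×2 + 3×1 + 5×3 + 7×3 + 6×0 + 7×1 = 60

Priya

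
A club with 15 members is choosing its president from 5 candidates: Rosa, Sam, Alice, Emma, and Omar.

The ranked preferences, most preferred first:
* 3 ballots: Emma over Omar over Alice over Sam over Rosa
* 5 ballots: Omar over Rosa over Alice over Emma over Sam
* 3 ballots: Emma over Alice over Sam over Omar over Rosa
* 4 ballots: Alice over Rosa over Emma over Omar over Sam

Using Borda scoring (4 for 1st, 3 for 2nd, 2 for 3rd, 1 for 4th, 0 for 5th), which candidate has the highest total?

Alice

Rosa: 3×0 + 5×3 + 3×0 + 4×3 = 27
Sam: 3×1 + 5×0 + 3×2 + 4×0 = 9
Alice: 3×2 + 5×2 + 3×3 + 4×4 = 41
Emma: 3×4 + 5×1 + 3×4 + 4×2 = 37
Omar: 3×3 + 5×4 + 3×1 + 4×1 = 36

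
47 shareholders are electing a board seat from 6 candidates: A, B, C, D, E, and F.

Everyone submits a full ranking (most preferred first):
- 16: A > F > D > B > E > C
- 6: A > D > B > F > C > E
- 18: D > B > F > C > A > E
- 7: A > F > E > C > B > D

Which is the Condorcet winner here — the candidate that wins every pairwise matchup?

A

A vs B: 29–18
A vs C: 29–18
A vs D: 29–18
A vs E: 47–0
A vs F: 29–18
A beats every other candidate.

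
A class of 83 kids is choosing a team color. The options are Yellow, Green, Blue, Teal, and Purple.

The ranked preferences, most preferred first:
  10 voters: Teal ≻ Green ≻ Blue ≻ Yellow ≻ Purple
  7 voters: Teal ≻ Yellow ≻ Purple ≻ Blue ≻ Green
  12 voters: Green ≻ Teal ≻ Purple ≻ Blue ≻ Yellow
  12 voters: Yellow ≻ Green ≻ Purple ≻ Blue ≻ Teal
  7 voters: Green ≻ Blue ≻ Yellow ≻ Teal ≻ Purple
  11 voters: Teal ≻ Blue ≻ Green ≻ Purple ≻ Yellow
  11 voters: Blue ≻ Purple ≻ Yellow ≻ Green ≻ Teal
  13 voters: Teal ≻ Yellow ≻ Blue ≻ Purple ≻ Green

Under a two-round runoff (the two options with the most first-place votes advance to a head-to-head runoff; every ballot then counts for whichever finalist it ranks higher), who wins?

Green

Round 1 first-place votes: Yellow 12, Green 19, Blue 11, Teal 41, Purple 0. Teal and Green advance.
Runoff: Teal is ranked above Green on 41 ballots, Green above Teal on 42.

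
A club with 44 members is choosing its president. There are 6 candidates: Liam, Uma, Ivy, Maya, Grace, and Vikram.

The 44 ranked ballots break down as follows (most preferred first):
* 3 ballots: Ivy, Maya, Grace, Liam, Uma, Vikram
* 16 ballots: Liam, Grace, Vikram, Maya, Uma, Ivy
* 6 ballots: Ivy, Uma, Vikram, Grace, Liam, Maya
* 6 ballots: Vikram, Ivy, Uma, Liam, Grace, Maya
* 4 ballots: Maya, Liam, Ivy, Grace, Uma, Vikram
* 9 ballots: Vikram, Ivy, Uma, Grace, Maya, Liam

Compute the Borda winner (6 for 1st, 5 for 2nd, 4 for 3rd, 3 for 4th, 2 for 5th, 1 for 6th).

Vikram

Liam: 3×3 + 16×6 + 6×2 + 6×3 + 4×5 + 9×1 = 164
Uma: 3×2 + 16×2 + 6×5 + 6×4 + 4×2 + 9×4 = 136
Ivy: 3×6 + 16×1 + 6×6 + 6×5 + 4×4 + 9×5 = 161
Maya: 3×5 + 16×3 + 6×1 + 6×1 + 4×6 + 9×2 = 117
Grace: 3×4 + 16×5 + 6×3 + 6×2 + 4×3 + 9×3 = 161
Vikram: 3×1 + 16×4 + 6×4 + 6×6 + 4×1 + 9×6 = 185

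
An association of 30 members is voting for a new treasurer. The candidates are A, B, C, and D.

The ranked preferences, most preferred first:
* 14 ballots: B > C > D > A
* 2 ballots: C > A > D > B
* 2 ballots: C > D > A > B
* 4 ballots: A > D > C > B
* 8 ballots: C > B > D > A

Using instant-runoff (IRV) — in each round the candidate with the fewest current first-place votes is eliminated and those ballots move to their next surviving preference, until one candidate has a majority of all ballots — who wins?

Round 1: A 4, B 14, C 12, D 0. D eliminated.
Round 2: A 4, B 14, C 12. A eliminated.
Round 3: B 14, C 16. C has a majority (≥16).

C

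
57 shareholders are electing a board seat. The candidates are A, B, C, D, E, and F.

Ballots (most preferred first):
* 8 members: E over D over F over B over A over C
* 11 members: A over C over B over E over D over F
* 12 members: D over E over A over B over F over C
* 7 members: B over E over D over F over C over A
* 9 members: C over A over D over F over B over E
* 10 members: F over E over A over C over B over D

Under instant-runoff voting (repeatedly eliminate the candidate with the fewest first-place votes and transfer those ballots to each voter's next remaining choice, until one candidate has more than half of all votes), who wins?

E

Round 1: A 11, B 7, C 9, D 12, E 8, F 10. B eliminated.
Round 2: A 11, C 9, D 12, E 15, F 10. C eliminated.
Round 3: A 20, D 12, E 15, F 10. F eliminated.
Round 4: A 20, D 12, E 25. D eliminated.
Round 5: A 20, E 37. E has a majority (≥29).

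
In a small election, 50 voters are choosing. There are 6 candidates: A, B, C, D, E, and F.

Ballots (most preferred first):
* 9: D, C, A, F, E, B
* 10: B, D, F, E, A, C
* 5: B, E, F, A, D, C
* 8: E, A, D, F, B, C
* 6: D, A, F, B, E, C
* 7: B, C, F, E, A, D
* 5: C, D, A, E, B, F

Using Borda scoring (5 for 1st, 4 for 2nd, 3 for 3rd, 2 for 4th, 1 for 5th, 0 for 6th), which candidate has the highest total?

A: 9×3 + 10×1 + 5×2 + 8×4 + 6×4 + 7×1 + 5×3 = 125
B: 9×0 + 10×5 + 5×5 + 8×1 + 6×2 + 7×5 + 5×1 = 135
C: 9×4 + 10×0 + 5×0 + 8×0 + 6×0 + 7×4 + 5×5 = 89
D: 9×5 + 10×4 + 5×1 + 8×3 + 6×5 + 7×0 + 5×4 = 164
E: 9×1 + 10×2 + 5×4 + 8×5 + 6×1 + 7×2 + 5×2 = 119
F: 9×2 + 10×3 + 5×3 + 8×2 + 6×3 + 7×3 + 5×0 = 118

D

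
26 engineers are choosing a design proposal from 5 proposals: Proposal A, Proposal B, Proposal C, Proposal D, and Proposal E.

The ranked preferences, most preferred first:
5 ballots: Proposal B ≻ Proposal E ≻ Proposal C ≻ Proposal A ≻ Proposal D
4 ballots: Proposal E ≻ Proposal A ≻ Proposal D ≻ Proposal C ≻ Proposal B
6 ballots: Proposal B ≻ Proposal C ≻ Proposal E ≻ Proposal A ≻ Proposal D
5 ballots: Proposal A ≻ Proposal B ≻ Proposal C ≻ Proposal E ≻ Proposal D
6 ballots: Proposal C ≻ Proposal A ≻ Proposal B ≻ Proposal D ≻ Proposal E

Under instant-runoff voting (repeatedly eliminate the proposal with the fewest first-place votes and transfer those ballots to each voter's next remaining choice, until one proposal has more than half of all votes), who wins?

Round 1: Proposal A 5, Proposal B 11, Proposal C 6, Proposal D 0, Proposal E 4. Proposal D eliminated.
Round 2: Proposal A 5, Proposal B 11, Proposal C 6, Proposal E 4. Proposal E eliminated.
Round 3: Proposal A 9, Proposal B 11, Proposal C 6. Proposal C eliminated.
Round 4: Proposal A 15, Proposal B 11. Proposal A has a majority (≥14).

Proposal A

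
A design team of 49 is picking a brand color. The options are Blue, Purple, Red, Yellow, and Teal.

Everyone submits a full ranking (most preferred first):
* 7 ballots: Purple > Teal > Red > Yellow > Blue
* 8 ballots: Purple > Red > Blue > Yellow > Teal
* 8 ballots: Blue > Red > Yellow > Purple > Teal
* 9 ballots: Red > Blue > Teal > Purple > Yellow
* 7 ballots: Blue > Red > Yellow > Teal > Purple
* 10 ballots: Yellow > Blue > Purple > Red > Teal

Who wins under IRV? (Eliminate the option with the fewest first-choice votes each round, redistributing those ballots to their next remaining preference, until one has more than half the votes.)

Blue

Round 1: Blue 15, Purple 15, Red 9, Yellow 10, Teal 0. Teal eliminated.
Round 2: Blue 15, Purple 15, Red 9, Yellow 10. Red eliminated.
Round 3: Blue 24, Purple 15, Yellow 10. Yellow eliminated.
Round 4: Blue 34, Purple 15. Blue has a majority (≥25).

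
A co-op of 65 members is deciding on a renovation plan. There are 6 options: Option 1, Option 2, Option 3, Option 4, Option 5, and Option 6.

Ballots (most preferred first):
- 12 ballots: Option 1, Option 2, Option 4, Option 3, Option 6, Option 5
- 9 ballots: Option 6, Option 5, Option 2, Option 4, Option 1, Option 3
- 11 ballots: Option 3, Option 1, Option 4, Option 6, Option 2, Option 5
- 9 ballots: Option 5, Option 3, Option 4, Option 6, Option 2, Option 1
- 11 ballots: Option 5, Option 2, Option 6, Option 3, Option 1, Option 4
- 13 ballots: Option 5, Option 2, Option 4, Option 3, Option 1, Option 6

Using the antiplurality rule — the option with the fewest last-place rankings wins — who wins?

Last-place votes: Option 1 9, Option 2 0, Option 3 9, Option 4 11, Option 5 23, Option 6 13.

Option 2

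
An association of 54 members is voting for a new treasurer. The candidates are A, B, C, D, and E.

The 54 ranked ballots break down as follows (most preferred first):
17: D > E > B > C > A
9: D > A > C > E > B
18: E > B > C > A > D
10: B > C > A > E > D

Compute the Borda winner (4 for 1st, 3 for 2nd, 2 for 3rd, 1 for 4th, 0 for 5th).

A: 17×0 + 9×3 + 18×1 + 10×2 = 65
B: 17×2 + 9×0 + 18×3 + 10×4 = 128
C: 17×1 + 9×2 + 18×2 + 10×3 = 101
D: 17×4 + 9×4 + 18×0 + 10×0 = 104
E: 17×3 + 9×1 + 18×4 + 10×1 = 142

E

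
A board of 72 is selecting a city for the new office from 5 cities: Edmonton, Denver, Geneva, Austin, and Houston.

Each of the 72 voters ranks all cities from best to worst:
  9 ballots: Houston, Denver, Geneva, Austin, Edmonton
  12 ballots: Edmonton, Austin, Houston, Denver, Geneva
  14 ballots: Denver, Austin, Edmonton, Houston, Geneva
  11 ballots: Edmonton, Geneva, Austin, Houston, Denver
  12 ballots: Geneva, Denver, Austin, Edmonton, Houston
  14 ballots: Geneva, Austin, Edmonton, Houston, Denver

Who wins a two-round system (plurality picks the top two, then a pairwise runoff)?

Edmonton

Round 1 first-place votes: Edmonton 23, Denver 14, Geneva 26, Austin 0, Houston 9. Geneva and Edmonton advance.
Runoff: Geneva is ranked above Edmonton on 35 ballots, Edmonton above Geneva on 37.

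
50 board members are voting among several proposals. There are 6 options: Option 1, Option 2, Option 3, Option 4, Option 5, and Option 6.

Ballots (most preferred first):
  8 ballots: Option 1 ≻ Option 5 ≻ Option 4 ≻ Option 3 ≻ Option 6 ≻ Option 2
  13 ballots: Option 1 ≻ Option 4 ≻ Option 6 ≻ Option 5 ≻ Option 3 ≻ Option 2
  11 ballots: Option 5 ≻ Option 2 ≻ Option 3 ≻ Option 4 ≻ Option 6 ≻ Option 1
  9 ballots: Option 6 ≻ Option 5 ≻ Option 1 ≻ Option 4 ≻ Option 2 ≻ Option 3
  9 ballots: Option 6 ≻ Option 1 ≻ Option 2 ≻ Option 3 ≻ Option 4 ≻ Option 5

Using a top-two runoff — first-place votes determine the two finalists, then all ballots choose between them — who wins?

Option 6

Round 1 first-place votes: Option 1 21, Option 2 0, Option 3 0, Option 4 0, Option 5 11, Option 6 18. Option 1 and Option 6 advance.
Runoff: Option 1 is ranked above Option 6 on 21 ballots, Option 6 above Option 1 on 29.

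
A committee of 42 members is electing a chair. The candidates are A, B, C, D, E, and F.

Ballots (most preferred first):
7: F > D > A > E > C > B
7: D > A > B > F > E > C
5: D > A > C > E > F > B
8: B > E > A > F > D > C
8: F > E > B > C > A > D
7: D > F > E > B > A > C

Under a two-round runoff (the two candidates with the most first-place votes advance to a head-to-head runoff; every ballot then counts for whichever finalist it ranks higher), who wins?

F

Round 1 first-place votes: A 0, B 8, C 0, D 19, E 0, F 15. D and F advance.
Runoff: D is ranked above F on 19 ballots, F above D on 23.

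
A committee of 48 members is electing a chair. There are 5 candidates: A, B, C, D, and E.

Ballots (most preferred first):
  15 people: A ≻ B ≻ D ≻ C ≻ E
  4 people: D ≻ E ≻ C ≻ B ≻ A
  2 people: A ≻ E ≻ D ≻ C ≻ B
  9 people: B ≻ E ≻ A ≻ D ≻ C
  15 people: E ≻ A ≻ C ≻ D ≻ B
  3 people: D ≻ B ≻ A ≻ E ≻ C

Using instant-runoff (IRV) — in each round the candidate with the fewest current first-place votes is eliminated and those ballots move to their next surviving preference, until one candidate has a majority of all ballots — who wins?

Round 1: A 17, B 9, C 0, D 7, E 15. C eliminated.
Round 2: A 17, B 9, D 7, E 15. D eliminated.
Round 3: A 17, B 12, E 19. B eliminated.
Round 4: A 20, E 28. E has a majority (≥25).

E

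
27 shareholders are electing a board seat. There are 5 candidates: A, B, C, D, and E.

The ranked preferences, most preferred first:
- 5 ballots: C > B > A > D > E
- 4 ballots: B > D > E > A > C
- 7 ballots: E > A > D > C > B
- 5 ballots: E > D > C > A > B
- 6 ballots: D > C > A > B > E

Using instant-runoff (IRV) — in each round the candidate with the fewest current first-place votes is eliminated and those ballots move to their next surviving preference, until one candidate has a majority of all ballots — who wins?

D

Round 1: A 0, B 4, C 5, D 6, E 12. A eliminated.
Round 2: B 4, C 5, D 6, E 12. B eliminated.
Round 3: C 5, D 10, E 12. C eliminated.
Round 4: D 15, E 12. D has a majority (≥14).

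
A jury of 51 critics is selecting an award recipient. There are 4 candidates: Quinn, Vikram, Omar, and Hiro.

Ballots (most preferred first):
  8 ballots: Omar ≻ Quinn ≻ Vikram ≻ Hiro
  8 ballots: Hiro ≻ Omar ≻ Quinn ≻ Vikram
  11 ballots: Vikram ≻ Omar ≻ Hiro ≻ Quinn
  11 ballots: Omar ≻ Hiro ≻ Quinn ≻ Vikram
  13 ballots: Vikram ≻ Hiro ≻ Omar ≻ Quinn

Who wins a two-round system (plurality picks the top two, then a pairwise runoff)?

Round 1 first-place votes: Quinn 0, Vikram 24, Omar 19, Hiro 8. Vikram and Omar advance.
Runoff: Vikram is ranked above Omar on 24 ballots, Omar above Vikram on 27.

Omar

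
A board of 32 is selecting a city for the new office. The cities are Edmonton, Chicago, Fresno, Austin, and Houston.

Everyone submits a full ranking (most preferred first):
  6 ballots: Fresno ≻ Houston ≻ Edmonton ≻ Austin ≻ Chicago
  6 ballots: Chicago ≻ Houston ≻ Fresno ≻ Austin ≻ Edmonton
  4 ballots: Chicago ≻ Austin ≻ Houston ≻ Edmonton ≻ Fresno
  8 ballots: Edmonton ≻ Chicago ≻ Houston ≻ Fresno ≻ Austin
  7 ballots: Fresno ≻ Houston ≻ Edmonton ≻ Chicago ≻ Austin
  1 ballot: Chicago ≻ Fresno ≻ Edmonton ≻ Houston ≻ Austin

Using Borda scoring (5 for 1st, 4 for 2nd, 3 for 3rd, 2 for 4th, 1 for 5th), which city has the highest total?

Edmonton: 6×3 + 6×1 + 4×2 + 8×5 + 7×3 + 1×3 = 96
Chicago: 6×1 + 6×5 + 4×5 + 8×4 + 7×2 + 1×5 = 107
Fresno: 6×5 + 6×3 + 4×1 + 8×2 + 7×5 + 1×4 = 107
Austin: 6×2 + 6×2 + 4×4 + 8×1 + 7×1 + 1×1 = 56
Houston: 6×4 + 6×4 + 4×3 + 8×3 + 7×4 + 1×2 = 114

Houston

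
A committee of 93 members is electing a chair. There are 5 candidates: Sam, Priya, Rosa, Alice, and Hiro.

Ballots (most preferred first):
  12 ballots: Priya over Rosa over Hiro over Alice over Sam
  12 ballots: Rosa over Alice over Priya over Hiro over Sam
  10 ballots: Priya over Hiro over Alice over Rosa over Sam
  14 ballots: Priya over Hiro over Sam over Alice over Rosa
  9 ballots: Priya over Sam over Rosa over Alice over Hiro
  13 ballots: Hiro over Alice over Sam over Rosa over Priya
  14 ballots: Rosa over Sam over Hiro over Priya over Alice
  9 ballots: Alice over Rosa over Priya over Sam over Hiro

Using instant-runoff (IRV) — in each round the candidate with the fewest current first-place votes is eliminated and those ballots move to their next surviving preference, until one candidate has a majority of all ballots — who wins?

Rosa

Round 1: Sam 0, Priya 45, Rosa 26, Alice 9, Hiro 13. Sam eliminated.
Round 2: Priya 45, Rosa 26, Alice 9, Hiro 13. Alice eliminated.
Round 3: Priya 45, Rosa 35, Hiro 13. Hiro eliminated.
Round 4: Priya 45, Rosa 48. Rosa has a majority (≥47).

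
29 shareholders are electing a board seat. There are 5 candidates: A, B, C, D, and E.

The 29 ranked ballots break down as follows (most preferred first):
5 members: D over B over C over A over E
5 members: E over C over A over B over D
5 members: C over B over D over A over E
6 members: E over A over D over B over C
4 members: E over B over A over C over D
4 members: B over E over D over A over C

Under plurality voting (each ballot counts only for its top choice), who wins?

E

First-place votes: A 0, B 4, C 5, D 5, E 15.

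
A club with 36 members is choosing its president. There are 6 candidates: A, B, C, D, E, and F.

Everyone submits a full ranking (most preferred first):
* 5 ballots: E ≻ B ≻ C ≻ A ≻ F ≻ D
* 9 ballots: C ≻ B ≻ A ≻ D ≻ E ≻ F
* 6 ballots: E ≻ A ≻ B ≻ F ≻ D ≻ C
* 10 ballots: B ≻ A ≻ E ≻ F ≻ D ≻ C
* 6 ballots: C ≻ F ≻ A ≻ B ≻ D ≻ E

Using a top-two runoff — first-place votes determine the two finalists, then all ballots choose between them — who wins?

E

Round 1 first-place votes: A 0, B 10, C 15, D 0, E 11, F 0. C and E advance.
Runoff: C is ranked above E on 15 ballots, E above C on 21.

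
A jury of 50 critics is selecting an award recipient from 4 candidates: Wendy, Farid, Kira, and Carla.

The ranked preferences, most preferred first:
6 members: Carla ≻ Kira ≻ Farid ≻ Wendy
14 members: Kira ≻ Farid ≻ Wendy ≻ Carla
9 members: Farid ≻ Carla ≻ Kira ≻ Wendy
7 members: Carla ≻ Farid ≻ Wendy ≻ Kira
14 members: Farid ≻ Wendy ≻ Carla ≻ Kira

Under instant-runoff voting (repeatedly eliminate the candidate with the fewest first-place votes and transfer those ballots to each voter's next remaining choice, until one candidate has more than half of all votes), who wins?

Round 1: Wendy 0, Farid 23, Kira 14, Carla 13. Wendy eliminated.
Round 2: Farid 23, Kira 14, Carla 13. Carla eliminated.
Round 3: Farid 30, Kira 20. Farid has a majority (≥26).

Farid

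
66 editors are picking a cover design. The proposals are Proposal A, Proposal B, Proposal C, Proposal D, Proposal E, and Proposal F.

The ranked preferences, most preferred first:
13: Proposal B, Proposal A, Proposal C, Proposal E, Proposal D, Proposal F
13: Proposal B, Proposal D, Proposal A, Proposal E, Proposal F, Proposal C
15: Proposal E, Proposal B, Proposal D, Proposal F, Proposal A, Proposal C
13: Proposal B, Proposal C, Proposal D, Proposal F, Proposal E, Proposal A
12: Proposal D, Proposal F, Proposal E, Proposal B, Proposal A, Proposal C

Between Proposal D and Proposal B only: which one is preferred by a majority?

Proposal B

Proposal D is ranked above Proposal B on 12 ballots; Proposal B above Proposal D on 54.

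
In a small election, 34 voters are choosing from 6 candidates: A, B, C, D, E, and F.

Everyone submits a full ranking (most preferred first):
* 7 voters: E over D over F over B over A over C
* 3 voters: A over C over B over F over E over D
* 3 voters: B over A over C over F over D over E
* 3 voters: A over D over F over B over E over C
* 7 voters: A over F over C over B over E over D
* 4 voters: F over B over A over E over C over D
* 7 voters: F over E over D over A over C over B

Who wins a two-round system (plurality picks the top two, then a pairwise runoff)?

F

Round 1 first-place votes: A 13, B 3, C 0, D 0, E 7, F 11. A and F advance.
Runoff: A is ranked above F on 16 ballots, F above A on 18.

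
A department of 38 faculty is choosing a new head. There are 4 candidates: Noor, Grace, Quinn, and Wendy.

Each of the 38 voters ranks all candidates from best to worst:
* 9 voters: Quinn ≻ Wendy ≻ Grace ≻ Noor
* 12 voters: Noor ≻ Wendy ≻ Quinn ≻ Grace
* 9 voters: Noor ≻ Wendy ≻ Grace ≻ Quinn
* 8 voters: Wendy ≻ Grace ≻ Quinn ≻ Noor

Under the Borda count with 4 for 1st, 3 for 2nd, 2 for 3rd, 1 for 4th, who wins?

Wendy

Noor: 9×1 + 12×4 + 9×4 + 8×1 = 101
Grace: 9×2 + 12×1 + 9×2 + 8×3 = 72
Quinn: 9×4 + 12×2 + 9×1 + 8×2 = 85
Wendy: 9×3 + 12×3 + 9×3 + 8×4 = 122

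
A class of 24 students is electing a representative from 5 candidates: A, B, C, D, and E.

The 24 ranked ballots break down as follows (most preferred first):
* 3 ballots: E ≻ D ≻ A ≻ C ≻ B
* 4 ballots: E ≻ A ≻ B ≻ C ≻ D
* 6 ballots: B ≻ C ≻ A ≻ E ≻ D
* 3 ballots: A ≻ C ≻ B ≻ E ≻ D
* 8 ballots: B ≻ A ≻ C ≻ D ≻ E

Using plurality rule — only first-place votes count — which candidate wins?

First-place votes: A 3, B 14, C 0, D 0, E 7.

B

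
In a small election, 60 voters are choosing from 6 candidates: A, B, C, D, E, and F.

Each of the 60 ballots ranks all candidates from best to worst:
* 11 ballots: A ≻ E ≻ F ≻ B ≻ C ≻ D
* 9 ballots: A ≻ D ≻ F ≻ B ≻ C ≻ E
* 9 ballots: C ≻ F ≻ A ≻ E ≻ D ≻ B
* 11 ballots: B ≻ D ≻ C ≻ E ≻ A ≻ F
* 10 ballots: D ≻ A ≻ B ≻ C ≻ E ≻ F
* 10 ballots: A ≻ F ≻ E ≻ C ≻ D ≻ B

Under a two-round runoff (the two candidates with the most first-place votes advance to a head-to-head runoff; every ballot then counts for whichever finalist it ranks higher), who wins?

Round 1 first-place votes: A 30, B 11, C 9, D 10, E 0, F 0. A and B advance.
Runoff: A is ranked above B on 49 ballots, B above A on 11.

A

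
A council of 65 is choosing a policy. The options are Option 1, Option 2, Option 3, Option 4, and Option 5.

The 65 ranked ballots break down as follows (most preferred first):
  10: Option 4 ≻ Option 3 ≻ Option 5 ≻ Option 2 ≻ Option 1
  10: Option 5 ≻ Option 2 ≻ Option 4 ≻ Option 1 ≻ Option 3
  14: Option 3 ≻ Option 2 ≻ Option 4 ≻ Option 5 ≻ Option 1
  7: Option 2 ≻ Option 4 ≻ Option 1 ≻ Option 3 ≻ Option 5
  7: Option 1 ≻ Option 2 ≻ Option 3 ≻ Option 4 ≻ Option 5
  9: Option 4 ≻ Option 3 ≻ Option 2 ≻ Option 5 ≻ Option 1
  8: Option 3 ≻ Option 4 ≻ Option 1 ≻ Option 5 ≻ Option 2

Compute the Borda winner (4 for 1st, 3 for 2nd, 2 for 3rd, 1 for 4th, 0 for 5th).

Option 4

Option 1: 10×0 + 10×1 + 14×0 + 7×2 + 7×4 + 9×0 + 8×2 = 68
Option 2: 10×1 + 10×3 + 14×3 + 7×4 + 7×3 + 9×2 + 8×0 = 149
Option 3: 10×3 + 10×0 + 14×4 + 7×1 + 7×2 + 9×3 + 8×4 = 166
Option 4: 10×4 + 10×2 + 14×2 + 7×3 + 7×1 + 9×4 + 8×3 = 176
Option 5: 10×2 + 10×4 + 14×1 + 7×0 + 7×0 + 9×1 + 8×1 = 91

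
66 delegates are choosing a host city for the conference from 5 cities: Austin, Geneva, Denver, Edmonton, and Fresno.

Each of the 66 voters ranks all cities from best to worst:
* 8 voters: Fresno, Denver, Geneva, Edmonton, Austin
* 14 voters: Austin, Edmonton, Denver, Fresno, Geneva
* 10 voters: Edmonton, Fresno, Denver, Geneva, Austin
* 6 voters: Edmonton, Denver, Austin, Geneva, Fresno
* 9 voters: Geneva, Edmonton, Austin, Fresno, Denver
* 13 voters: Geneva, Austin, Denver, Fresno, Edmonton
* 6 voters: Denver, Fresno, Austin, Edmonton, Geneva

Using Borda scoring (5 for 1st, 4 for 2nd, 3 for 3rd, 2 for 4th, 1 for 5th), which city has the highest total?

Edmonton

Austin: 8×1 + 14×5 + 10×1 + 6×3 + 9×3 + 13×4 + 6×3 = 203
Geneva: 8×3 + 14×1 + 10×2 + 6×2 + 9×5 + 13×5 + 6×1 = 186
Denver: 8×4 + 14×3 + 10×3 + 6×4 + 9×1 + 13×3 + 6×5 = 206
Edmonton: 8×2 + 14×4 + 10×5 + 6×5 + 9×4 + 13×1 + 6×2 = 213
Fresno: 8×5 + 14×2 + 10×4 + 6×1 + 9×2 + 13×2 + 6×4 = 182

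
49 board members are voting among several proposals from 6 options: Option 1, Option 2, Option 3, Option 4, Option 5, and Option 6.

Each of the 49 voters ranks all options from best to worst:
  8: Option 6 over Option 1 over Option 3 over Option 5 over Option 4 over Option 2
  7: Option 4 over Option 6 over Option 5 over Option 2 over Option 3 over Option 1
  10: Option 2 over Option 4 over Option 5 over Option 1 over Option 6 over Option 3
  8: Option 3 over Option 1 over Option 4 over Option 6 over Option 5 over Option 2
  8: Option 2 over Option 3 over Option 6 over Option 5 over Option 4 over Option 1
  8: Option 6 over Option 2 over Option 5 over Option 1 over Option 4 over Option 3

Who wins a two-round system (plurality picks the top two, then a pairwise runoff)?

Option 6

Round 1 first-place votes: Option 1 0, Option 2 18, Option 3 8, Option 4 7, Option 5 0, Option 6 16. Option 2 and Option 6 advance.
Runoff: Option 2 is ranked above Option 6 on 18 ballots, Option 6 above Option 2 on 31.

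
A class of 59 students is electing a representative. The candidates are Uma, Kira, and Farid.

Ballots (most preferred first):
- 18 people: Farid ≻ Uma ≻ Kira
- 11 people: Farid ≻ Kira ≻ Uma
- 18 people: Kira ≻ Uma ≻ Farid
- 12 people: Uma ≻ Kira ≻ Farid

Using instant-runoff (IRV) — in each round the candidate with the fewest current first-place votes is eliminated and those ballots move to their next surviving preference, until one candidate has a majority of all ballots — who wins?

Kira

Round 1: Uma 12, Kira 18, Farid 29. Uma eliminated.
Round 2: Kira 30, Farid 29. Kira has a majority (≥30).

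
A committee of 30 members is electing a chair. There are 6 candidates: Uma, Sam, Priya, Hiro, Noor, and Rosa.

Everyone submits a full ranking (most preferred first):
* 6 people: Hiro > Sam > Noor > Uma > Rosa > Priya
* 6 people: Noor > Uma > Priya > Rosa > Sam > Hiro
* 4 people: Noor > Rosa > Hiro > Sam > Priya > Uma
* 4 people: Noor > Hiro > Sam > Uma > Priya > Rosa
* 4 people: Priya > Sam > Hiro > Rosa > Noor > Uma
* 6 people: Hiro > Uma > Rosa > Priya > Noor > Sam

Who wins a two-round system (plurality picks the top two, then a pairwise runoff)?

Hiro

Round 1 first-place votes: Uma 0, Sam 0, Priya 4, Hiro 12, Noor 14, Rosa 0. Noor and Hiro advance.
Runoff: Noor is ranked above Hiro on 14 ballots, Hiro above Noor on 16.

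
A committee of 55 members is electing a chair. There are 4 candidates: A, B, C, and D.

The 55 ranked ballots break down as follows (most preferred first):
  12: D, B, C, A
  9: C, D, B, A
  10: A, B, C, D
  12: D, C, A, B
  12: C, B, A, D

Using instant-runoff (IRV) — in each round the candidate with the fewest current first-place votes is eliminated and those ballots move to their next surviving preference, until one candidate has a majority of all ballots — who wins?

Round 1: A 10, B 0, C 21, D 24. B eliminated.
Round 2: A 10, C 21, D 24. A eliminated.
Round 3: C 31, D 24. C has a majority (≥28).

C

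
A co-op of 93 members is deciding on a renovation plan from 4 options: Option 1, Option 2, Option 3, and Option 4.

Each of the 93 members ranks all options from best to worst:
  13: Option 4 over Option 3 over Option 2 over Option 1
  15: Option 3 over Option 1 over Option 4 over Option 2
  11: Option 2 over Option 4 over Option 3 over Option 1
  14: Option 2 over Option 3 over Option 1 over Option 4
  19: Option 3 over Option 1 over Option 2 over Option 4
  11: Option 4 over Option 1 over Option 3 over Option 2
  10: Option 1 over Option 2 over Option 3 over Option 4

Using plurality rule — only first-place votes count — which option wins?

First-place votes: Option 1 10, Option 2 25, Option 3 34, Option 4 24.

Option 3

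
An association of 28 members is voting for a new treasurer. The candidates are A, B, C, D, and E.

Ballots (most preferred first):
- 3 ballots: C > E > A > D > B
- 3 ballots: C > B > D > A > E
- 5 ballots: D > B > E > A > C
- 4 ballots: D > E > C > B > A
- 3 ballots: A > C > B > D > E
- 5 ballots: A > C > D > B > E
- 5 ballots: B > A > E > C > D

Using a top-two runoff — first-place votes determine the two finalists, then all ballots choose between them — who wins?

A

Round 1 first-place votes: A 8, B 5, C 6, D 9, E 0. D and A advance.
Runoff: D is ranked above A on 12 ballots, A above D on 16.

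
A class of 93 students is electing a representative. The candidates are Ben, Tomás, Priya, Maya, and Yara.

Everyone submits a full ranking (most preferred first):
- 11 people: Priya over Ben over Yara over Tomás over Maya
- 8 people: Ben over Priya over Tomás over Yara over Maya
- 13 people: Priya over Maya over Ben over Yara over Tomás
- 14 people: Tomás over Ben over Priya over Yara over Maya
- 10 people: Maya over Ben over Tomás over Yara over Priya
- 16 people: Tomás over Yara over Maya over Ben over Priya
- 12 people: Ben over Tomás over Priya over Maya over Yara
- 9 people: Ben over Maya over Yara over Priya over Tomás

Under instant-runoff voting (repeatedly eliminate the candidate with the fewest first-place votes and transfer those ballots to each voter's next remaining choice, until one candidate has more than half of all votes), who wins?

Round 1: Ben 29, Tomás 30, Priya 24, Maya 10, Yara 0. Yara eliminated.
Round 2: Ben 29, Tomás 30, Priya 24, Maya 10. Maya eliminated.
Round 3: Ben 39, Tomás 30, Priya 24. Priya eliminated.
Round 4: Ben 63, Tomás 30. Ben has a majority (≥47).

Ben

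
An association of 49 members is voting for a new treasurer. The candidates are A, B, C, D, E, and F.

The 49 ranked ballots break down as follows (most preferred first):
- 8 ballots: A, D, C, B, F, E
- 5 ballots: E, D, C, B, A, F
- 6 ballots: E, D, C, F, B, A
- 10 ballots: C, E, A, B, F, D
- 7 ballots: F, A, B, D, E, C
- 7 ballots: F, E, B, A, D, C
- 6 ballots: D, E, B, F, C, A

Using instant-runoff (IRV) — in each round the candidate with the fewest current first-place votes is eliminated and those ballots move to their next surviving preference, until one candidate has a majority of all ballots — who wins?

Round 1: A 8, B 0, C 10, D 6, E 11, F 14. B eliminated.
Round 2: A 8, C 10, D 6, E 11, F 14. D eliminated.
Round 3: A 8, C 10, E 17, F 14. A eliminated.
Round 4: C 18, E 17, F 14. F eliminated.
Round 5: C 18, E 31. E has a majority (≥25).

E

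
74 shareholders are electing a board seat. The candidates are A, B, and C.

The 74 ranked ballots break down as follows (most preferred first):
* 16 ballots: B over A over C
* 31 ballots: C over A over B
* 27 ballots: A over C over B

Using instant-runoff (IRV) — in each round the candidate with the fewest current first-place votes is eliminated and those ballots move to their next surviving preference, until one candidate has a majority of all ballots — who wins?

A

Round 1: A 27, B 16, C 31. B eliminated.
Round 2: A 43, C 31. A has a majority (≥38).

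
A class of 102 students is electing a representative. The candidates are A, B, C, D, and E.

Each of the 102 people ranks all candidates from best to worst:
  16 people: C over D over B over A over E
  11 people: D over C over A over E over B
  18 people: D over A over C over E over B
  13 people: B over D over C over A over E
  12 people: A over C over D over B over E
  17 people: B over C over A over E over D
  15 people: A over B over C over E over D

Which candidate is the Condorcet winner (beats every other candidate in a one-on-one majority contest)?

C vs A: 57–45
C vs B: 57–45
C vs D: 60–42
C vs E: 102–0
C beats every other candidate.

C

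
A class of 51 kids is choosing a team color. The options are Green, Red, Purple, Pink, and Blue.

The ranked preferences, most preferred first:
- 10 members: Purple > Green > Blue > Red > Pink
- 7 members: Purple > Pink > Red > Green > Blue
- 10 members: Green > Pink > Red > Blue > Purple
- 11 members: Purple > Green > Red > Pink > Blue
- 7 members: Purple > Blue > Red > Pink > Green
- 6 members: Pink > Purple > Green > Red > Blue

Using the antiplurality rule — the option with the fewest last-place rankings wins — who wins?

Red

Last-place votes: Green 7, Red 0, Purple 10, Pink 10, Blue 24.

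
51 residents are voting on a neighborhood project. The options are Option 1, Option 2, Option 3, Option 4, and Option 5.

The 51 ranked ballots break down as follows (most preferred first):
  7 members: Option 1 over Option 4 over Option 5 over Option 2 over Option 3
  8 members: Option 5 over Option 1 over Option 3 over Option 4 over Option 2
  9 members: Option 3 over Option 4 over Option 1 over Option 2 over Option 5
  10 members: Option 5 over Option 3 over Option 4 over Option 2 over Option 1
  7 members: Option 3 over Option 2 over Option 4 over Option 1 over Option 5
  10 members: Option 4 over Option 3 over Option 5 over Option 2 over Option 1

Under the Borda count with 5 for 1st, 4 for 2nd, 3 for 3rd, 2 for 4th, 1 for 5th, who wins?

Option 1: 7×5 + 8×4 + 9×3 + 10×1 + 7×2 + 10×1 = 128
Option 2: 7×2 + 8×1 + 9×2 + 10×2 + 7×4 + 10×2 = 108
Option 3: 7×1 + 8×3 + 9×5 + 10×4 + 7×5 + 10×4 = 191
Option 4: 7×4 + 8×2 + 9×4 + 10×3 + 7×3 + 10×5 = 181
Option 5: 7×3 + 8×5 + 9×1 + 10×5 + 7×1 + 10×3 = 157

Option 3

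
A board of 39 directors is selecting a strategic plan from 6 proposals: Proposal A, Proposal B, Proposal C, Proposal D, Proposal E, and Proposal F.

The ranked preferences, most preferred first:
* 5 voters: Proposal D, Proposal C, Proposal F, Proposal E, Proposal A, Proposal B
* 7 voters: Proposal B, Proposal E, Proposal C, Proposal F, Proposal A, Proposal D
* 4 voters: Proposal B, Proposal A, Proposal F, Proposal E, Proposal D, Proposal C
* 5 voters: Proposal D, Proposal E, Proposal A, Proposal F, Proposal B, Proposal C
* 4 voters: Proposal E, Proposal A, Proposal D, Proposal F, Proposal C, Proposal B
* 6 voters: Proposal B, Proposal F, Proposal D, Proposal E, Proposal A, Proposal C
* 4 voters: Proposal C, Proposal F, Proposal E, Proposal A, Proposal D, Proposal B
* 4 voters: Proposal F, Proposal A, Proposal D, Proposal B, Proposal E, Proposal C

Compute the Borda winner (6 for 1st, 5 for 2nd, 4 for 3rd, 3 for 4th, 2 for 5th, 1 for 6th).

Proposal A: 5×2 + 7×2 + 4×5 + 5×4 + 4×5 + 6×2 + 4×3 + 4×5 = 128
Proposal B: 5×1 + 7×6 + 4×6 + 5×2 + 4×1 + 6×6 + 4×1 + 4×3 = 137
Proposal C: 5×5 + 7×4 + 4×1 + 5×1 + 4×2 + 6×1 + 4×6 + 4×1 = 104
Proposal D: 5×6 + 7×1 + 4×2 + 5×6 + 4×4 + 6×4 + 4×2 + 4×4 = 139
Proposal E: 5×3 + 7×5 + 4×3 + 5×5 + 4×6 + 6×3 + 4×4 + 4×2 = 153
Proposal F: 5×4 + 7×3 + 4×4 + 5×3 + 4×3 + 6×5 + 4×5 + 4×6 = 158

Proposal F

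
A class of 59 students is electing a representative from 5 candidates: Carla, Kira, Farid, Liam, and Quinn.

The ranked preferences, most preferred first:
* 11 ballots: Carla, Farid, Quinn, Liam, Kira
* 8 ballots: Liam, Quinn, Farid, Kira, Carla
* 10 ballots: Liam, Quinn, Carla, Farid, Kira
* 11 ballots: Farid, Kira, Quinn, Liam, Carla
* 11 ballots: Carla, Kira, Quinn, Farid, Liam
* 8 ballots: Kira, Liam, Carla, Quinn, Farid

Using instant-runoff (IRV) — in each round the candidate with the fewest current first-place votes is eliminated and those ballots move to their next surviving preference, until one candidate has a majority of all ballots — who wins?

Liam

Round 1: Carla 22, Kira 8, Farid 11, Liam 18, Quinn 0. Quinn eliminated.
Round 2: Carla 22, Kira 8, Farid 11, Liam 18. Kira eliminated.
Round 3: Carla 22, Farid 11, Liam 26. Farid eliminated.
Round 4: Carla 22, Liam 37. Liam has a majority (≥30).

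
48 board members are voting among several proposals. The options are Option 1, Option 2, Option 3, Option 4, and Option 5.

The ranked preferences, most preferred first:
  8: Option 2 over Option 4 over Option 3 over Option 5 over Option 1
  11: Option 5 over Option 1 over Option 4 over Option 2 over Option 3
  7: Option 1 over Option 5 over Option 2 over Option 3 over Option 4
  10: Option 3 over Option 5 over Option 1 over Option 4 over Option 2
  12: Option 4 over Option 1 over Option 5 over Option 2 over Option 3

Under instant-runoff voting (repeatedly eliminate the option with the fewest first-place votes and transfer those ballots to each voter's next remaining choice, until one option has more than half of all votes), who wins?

Round 1: Option 1 7, Option 2 8, Option 3 10, Option 4 12, Option 5 11. Option 1 eliminated.
Round 2: Option 2 8, Option 3 10, Option 4 12, Option 5 18. Option 2 eliminated.
Round 3: Option 3 10, Option 4 20, Option 5 18. Option 3 eliminated.
Round 4: Option 4 20, Option 5 28. Option 5 has a majority (≥25).

Option 5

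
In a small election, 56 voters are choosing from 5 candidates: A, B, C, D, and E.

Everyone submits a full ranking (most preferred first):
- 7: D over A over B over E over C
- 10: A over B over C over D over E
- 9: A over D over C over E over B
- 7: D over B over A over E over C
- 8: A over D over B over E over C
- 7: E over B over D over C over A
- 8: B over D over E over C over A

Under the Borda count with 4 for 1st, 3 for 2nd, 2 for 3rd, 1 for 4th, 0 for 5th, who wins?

A: 7×3 + 10×4 + 9×4 + 7×2 + 8×4 + 7×0 + 8×0 = 143
B: 7×2 + 10×3 + 9×0 + 7×3 + 8×2 + 7×3 + 8×4 = 134
C: 7×0 + 10×2 + 9×2 + 7×0 + 8×0 + 7×1 + 8×1 = 53
D: 7×4 + 10×1 + 9×3 + 7×4 + 8×3 + 7×2 + 8×3 = 155
E: 7×1 + 10×0 + 9×1 + 7×1 + 8×1 + 7×4 + 8×2 = 75

D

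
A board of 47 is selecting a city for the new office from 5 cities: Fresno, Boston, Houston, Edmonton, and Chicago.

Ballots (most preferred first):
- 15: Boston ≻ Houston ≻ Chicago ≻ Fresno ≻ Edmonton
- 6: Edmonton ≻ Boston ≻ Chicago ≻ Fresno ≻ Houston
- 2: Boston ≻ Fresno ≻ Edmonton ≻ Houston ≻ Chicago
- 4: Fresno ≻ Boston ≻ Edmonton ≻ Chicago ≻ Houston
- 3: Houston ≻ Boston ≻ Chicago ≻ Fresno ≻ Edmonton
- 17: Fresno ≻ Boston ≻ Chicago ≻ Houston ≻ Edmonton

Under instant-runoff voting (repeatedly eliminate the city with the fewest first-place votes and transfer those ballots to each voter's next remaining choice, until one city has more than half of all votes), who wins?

Boston

Round 1: Fresno 21, Boston 17, Houston 3, Edmonton 6, Chicago 0. Chicago eliminated.
Round 2: Fresno 21, Boston 17, Houston 3, Edmonton 6. Houston eliminated.
Round 3: Fresno 21, Boston 20, Edmonton 6. Edmonton eliminated.
Round 4: Fresno 21, Boston 26. Boston has a majority (≥24).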